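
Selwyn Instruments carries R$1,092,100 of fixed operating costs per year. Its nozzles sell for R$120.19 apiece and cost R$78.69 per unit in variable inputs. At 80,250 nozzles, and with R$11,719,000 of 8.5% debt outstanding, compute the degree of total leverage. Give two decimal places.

2.68

Total contribution margin = 80,250 × R$41.50 = R$3,330,375.00.
EBIT = R$3,330,375.00 − R$1,092,100 = R$2,238,275.00. Interest = R$996,115.00.
DOL = R$3,330,375.00 ÷ R$2,238,275.00 = 1.4879; DFL = R$2,238,275.00 ÷ R$1,242,160.00 = 1.8019.
Combined leverage = 1.4879 × 1.8019 = 2.6810.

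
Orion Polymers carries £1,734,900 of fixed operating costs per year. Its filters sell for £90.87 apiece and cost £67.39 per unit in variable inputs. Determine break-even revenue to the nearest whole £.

Contribution margin per unit = £90.87 − £67.39 = £23.48, a CM ratio of £23.48 ÷ £90.87 = 0.2584.
Break-even sales = FC ÷ CM ratio = £1,734,900 × £90.87 / £23.48 = £6,714,240.

£6,714,240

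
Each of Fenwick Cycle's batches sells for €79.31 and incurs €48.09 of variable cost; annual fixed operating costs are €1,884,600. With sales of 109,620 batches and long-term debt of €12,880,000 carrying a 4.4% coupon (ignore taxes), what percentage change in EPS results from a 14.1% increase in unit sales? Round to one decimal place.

At 109,620 units, contribution = 109,620 × €31.22 = €3,422,336.40.
EBIT = €3,422,336.40 − €1,884,600 = €1,537,736.40.
Interest = €566,720.00, so EBIT − I = €971,016.40.
Degree of combined leverage = contribution ÷ (EBIT − I) = €3,422,336.40 ÷ €971,016.40 = 3.5245.
EPS therefore changes by 3.5245 × (+14.1%) = +49.7%.

+49.7%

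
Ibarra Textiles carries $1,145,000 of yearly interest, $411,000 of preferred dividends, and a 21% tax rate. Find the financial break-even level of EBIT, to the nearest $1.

Grossing the preferred dividend up to pre-tax terms: $411,000 / (1 − 0.21) = $520,253.16.
EPS = 0 when EBIT covers interest plus the pre-tax preferred burden: $1,145,000 + $520,253.16 = $1,665,253.16.

$1,665,253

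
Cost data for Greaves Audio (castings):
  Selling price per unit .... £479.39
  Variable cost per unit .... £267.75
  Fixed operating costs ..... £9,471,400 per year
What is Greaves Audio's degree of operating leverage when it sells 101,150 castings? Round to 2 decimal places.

1.79

Contribution at this volume is 101,150 × £211.64 = £21,407,386.00.
Subtracting fixed costs: EBIT = £21,407,386.00 − £9,471,400 = £11,935,986.00.
DOL = contribution ÷ EBIT = £21,407,386.00 ÷ £11,935,986.00 = 1.7935.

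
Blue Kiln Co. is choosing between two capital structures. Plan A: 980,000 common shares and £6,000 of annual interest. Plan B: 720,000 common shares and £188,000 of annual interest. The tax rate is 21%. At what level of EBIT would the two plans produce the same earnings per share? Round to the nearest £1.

£692,000

Set EPS_A = EPS_B: (EBIT − £6,000)(1 − 0.21) ÷ 980,000 = (EBIT − £188,000)(1 − 0.21) ÷ 720,000.
The (1 − t) factor cancels: (EBIT − 6,000) × 720,000 = (EBIT − 188,000) × 980,000.
EBIT × (980,000 − 720,000) = 188,000 × 980,000 − 6,000 × 720,000 = 179,920,000,000, so EBIT = 179,920,000,000 ÷ 260,000 = 692,000.00.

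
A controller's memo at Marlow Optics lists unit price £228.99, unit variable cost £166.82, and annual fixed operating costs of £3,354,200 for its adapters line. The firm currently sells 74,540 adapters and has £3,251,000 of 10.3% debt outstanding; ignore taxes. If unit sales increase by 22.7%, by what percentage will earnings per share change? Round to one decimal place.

+111.3%

At 74,540 units, contribution = 74,540 × £62.17 = £4,634,151.80.
Subtracting fixed costs: EBIT = £4,634,151.80 − £3,354,200 = £1,279,951.80.
After interest of £334,853.00, pre-tax earnings = £945,098.80.
DCL = total CM / (EBIT − I) = £4,634,151.80 / £945,098.80 = 4.9034.
EPS therefore changes by 4.9034 × (+22.7%) = +111.3%.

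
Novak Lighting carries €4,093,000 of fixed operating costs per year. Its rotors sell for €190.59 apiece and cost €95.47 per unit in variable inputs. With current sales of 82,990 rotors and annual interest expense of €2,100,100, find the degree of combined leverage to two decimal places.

4.64

At 82,990 units, contribution = 82,990 × €95.12 = €7,894,008.80.
Operating income = contribution − fixed costs = €7,894,008.80 − €4,093,000 = €3,801,008.80. Interest = €2,100,100.00, so EBIT − I = €1,700,908.80.
DCL = contribution ÷ (EBIT − I) = €7,894,008.80 ÷ €1,700,908.80 = 4.6411.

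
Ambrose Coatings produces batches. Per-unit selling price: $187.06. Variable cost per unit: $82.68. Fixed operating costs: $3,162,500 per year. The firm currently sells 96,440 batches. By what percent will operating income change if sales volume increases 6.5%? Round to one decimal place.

At 96,440 units, contribution = 96,440 × $104.38 = $10,066,407.20.
EBIT = $10,066,407.20 − $3,162,500 = $6,903,907.20.
DOL = contribution ÷ EBIT = $10,066,407.20 ÷ $6,903,907.20 = 1.4581.
%ΔEBIT = DOL × %ΔSales = 1.4581 × +6.5% = +9.5%.

+9.5%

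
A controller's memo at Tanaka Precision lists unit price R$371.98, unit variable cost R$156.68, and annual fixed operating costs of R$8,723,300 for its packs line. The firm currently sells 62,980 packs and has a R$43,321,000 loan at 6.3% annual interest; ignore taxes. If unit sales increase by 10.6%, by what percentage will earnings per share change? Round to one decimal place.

At 62,980 units, contribution = 62,980 × R$215.30 = R$13,559,594.00.
EBIT = R$13,559,594.00 − R$8,723,300 = R$4,836,294.00.
Interest = R$2,729,223.00, so EBIT − I = R$2,107,071.00.
DCL = total CM / (EBIT − I) = R$13,559,594.00 / R$2,107,071.00 = 6.4353.
%ΔEPS = DCL × %ΔSales = 6.4353 × +10.6% = +68.2%.

+68.2%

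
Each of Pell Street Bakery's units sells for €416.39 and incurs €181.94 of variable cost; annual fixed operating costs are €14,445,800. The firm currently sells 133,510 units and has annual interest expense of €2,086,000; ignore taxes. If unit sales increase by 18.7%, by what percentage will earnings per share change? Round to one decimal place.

At 133,510 units, contribution = 133,510 × €234.45 = €31,301,419.50.
Subtracting fixed costs: EBIT = €31,301,419.50 − €14,445,800 = €16,855,619.50.
Interest = €2,086,000.00, so EBIT − I = €14,769,619.50.
Degree of combined leverage = contribution ÷ (EBIT − I) = €31,301,419.50 ÷ €14,769,619.50 = 2.1193.
%ΔEPS = DCL × %ΔSales = 2.1193 × +18.7% = +39.6%.

+39.6%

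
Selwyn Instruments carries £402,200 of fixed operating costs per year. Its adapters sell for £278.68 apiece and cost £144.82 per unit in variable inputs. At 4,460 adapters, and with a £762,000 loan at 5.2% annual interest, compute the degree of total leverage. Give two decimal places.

Total contribution margin = 4,460 × £133.86 = £597,015.60.
Operating income = contribution − fixed costs = £597,015.60 − £402,200 = £194,815.60. Interest = £39,624.00.
DOL = £597,015.60 ÷ £194,815.60 = 3.0645; DFL = £194,815.60 ÷ £155,191.60 = 1.2553.
DCL = DOL × DFL = 3.0645 × 1.2553 = 3.8469.

3.85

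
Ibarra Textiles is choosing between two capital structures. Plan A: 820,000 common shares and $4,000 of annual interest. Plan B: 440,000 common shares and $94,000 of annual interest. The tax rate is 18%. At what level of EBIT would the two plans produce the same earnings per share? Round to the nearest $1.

At indifference, (EBIT − 4,000)(1 − t)/820,000 = (EBIT − 94,000)(1 − t)/440,000.
The (1 − t) factor cancels: (EBIT − 4,000) × 440,000 = (EBIT − 94,000) × 820,000.
EBIT × (820,000 − 440,000) = 94,000 × 820,000 − 4,000 × 440,000 = 75,320,000,000, so EBIT = 75,320,000,000 ÷ 380,000 = 198,210.53.

$198,211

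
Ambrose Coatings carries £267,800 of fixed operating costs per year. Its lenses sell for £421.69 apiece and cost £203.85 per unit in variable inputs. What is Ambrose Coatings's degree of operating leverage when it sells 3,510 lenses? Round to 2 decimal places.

Total contribution margin = 3,510 × £217.84 = £764,618.40.
EBIT = £764,618.40 − £267,800 = £496,818.40.
Degree of operating leverage = £764,618.40 / £496,818.40 = 1.5390.

1.54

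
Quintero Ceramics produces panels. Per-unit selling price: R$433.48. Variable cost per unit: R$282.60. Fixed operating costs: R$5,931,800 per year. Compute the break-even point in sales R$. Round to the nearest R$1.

Contribution margin per unit = R$433.48 − R$282.60 = R$150.88, a CM ratio of R$150.88 ÷ R$433.48 = 0.3481.
Break-even revenue = fixed costs × price ÷ CM = R$5,931,800 × R$433.48 ÷ R$150.88 = R$17,042,131.

R$17,042,131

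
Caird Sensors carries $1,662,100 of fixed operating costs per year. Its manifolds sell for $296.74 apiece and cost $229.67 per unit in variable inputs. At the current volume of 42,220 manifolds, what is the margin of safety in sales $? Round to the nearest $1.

$5,174,679

Each unit contributes $296.74 − $229.67 = $67.07. Break-even units = $1,662,100 ÷ $67.07 = 24,781.57; break-even revenue = 24,781.57 × $296.74 = $7,353,683.52.
Current sales = 42,220 × $296.74 = $12,528,362.80.
Margin of safety = $12,528,362.80 − $7,353,683.52 = $5,174,679.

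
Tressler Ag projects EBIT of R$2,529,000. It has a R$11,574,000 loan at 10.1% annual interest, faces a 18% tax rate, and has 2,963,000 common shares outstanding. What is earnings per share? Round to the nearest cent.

Pre-tax income = R$2,529,000 − R$1,168,974.00 = R$1,360,026.00.
After tax at 18%: net income = R$1,360,026.00 × 0.82 = R$1,115,221.32.
Per share: R$1,115,221.32 / 2,963,000 shares = R$0.38.

R$0.38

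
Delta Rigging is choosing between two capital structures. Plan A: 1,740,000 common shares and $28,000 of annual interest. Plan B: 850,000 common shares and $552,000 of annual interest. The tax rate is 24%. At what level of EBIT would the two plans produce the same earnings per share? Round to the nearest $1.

Set EPS_A = EPS_B: (EBIT − $28,000)(1 − 0.24) ÷ 1,740,000 = (EBIT − $552,000)(1 − 0.24) ÷ 850,000.
The (1 − t) factor cancels: (EBIT − 28,000) × 850,000 = (EBIT − 552,000) × 1,740,000.
EBIT × (1,740,000 − 850,000) = 552,000 × 1,740,000 − 28,000 × 850,000 = 936,680,000,000, so EBIT = 936,680,000,000 ÷ 890,000 = 1,052,449.44.

$1,052,449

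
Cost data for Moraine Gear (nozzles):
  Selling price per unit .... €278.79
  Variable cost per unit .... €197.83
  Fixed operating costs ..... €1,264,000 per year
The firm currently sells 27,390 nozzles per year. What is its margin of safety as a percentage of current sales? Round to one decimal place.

Each unit contributes €278.79 − €197.83 = €80.96. Break-even units = €1,264,000 ÷ €80.96 = 15,612.65; break-even revenue = 15,612.65 × €278.79 = €4,352,650.20.
Current sales = 27,390 × €278.79 = €7,636,058.10.
Margin of safety = (€7,636,058.10 − €4,352,650.20) ÷ €7,636,058.10 = 43.0%.

43.0%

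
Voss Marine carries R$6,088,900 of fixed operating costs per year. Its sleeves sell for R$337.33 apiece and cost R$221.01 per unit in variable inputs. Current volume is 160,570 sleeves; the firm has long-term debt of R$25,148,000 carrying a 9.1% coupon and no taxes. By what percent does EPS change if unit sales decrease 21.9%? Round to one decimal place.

Contribution at this volume is 160,570 × R$116.32 = R$18,677,502.40.
Operating income = contribution − fixed costs = R$18,677,502.40 − R$6,088,900 = R$12,588,602.40.
After interest of R$2,288,468.00, pre-tax earnings = R$10,300,134.40.
Degree of combined leverage = contribution ÷ (EBIT − I) = R$18,677,502.40 ÷ R$10,300,134.40 = 1.8133.
EPS therefore changes by 1.8133 × (-21.9%) = -39.7%.

-39.7%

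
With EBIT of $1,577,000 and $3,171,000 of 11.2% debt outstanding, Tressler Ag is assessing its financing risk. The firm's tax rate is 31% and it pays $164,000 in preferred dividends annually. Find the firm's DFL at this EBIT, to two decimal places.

Interest = $355,152.00.
Pre-tax preferred-dividend burden = $164,000 ÷ (1 − 0.31) = $237,681.16.
DFL = EBIT ÷ [EBIT − I − D_p/(1−t)] = $1,577,000 ÷ [$1,577,000 − $355,152.00 − $237,681.16] = $1,577,000 ÷ $984,166.84 = 1.6024.

1.60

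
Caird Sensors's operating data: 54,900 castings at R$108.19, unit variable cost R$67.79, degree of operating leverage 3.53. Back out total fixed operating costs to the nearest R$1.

At 54,900 units, contribution = 54,900 × R$40.40 = R$2,217,960.00.
DOL = contribution / EBIT, so EBIT = R$2,217,960.00 / 3.53 = R$628,317.28.
Fixed costs = CM − EBIT = R$2,217,960.00 − R$628,317.28 = R$1,589,643.

R$1,589,643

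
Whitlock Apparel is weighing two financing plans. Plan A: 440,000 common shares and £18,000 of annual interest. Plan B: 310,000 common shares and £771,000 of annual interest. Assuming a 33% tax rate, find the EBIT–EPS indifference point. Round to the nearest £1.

£2,566,615

At indifference, (EBIT − 18,000)(1 − t)/440,000 = (EBIT − 771,000)(1 − t)/310,000.
The (1 − t) factor cancels: (EBIT − 18,000) × 310,000 = (EBIT − 771,000) × 440,000.
EBIT × (440,000 − 310,000) = 771,000 × 440,000 − 18,000 × 310,000 = 333,660,000,000, so EBIT = 333,660,000,000 ÷ 130,000 = 2,566,615.38.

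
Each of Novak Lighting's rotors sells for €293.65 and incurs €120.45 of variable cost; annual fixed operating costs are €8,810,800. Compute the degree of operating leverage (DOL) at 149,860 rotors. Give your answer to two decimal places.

1.51

Total contribution margin = 149,860 × €173.20 = €25,955,752.00.
EBIT = €25,955,752.00 − €8,810,800 = €17,144,952.00.
So DOL = total CM / EBIT = €25,955,752.00 / €17,144,952.00 = 1.5139.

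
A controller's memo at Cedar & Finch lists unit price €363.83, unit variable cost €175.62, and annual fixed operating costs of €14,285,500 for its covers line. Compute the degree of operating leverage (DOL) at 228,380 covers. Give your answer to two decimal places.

1.50

Total contribution margin = 228,380 × €188.21 = €42,983,399.80.
EBIT = €42,983,399.80 − €14,285,500 = €28,697,899.80.
So DOL = total CM / EBIT = €42,983,399.80 / €28,697,899.80 = 1.4978.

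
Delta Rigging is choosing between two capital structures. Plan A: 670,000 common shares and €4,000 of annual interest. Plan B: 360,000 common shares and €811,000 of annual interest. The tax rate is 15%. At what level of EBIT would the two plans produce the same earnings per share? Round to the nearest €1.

€1,748,161

At indifference, (EBIT − 4,000)(1 − t)/670,000 = (EBIT − 811,000)(1 − t)/360,000.
The (1 − t) factor cancels: (EBIT − 4,000) × 360,000 = (EBIT − 811,000) × 670,000.
EBIT × (670,000 − 360,000) = 811,000 × 670,000 − 4,000 × 360,000 = 541,930,000,000, so EBIT = 541,930,000,000 ÷ 310,000 = 1,748,161.29.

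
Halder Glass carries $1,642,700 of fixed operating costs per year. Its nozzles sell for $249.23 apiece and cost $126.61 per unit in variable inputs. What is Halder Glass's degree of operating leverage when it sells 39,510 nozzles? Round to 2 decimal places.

At 39,510 units, contribution = 39,510 × $122.62 = $4,844,716.20.
EBIT = $4,844,716.20 − $1,642,700 = $3,202,016.20.
Degree of operating leverage = $4,844,716.20 / $3,202,016.20 = 1.5130.

1.51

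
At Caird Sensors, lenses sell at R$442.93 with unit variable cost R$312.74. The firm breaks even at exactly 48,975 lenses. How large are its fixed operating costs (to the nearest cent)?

R$6,376,055.25

Contribution margin per unit = R$442.93 − R$312.74 = R$130.19.
Since BE = FC / CM, FC = 48,975 × R$130.19 = R$6,376,055.25.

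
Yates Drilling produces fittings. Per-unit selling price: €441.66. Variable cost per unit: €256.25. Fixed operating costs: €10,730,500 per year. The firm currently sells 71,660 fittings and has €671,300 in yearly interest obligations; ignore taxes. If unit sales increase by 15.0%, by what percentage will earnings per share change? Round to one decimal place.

At 71,660 units, contribution = 71,660 × €185.41 = €13,286,480.60.
EBIT = €13,286,480.60 − €10,730,500 = €2,555,980.60.
Interest = €671,300.00, so EBIT − I = €1,884,680.60.
DCL = total CM / (EBIT − I) = €13,286,480.60 / €1,884,680.60 = 7.0497.
EPS therefore changes by 7.0497 × (+15.0%) = +105.7%.

+105.7%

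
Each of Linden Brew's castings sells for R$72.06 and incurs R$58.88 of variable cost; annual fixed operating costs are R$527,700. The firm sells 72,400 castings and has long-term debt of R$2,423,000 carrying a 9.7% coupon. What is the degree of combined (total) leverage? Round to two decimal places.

4.98

Total contribution margin = 72,400 × R$13.18 = R$954,232.00.
EBIT = R$954,232.00 − R$527,700 = R$426,532.00. Interest = R$235,031.00, so EBIT − I = R$191,501.00.
DCL = contribution ÷ (EBIT − I) = R$954,232.00 ÷ R$191,501.00 = 4.9829.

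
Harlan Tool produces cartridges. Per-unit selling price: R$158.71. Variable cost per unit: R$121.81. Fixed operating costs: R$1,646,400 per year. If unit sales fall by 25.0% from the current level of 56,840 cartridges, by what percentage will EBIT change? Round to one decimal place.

-116.3%

Total contribution margin = 56,840 × R$36.90 = R$2,097,396.00.
Subtracting fixed costs: EBIT = R$2,097,396.00 − R$1,646,400 = R$450,996.00.
So DOL = total CM / EBIT = R$2,097,396.00 / R$450,996.00 = 4.6506.
%ΔEBIT = DOL × %ΔSales = 4.6506 × -25.0% = -116.3%.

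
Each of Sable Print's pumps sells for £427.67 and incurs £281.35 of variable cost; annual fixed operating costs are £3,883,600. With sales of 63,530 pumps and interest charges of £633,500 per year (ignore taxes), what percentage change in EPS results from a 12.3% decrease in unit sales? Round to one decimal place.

At 63,530 units, contribution = 63,530 × £146.32 = £9,295,709.60.
Operating income = contribution − fixed costs = £9,295,709.60 − £3,883,600 = £5,412,109.60.
After interest of £633,500.00, pre-tax earnings = £4,778,609.60.
Degree of combined leverage = contribution ÷ (EBIT − I) = £9,295,709.60 ÷ £4,778,609.60 = 1.9453.
%ΔEPS = DCL × %ΔSales = 1.9453 × -12.3% = -23.9%.

-23.9%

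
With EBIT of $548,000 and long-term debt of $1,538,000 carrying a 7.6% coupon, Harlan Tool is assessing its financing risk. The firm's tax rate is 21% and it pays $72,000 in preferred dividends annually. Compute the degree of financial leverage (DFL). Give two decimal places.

1.61

Interest = $116,888.00.
Preferred dividends grossed up pre-tax: $72,000 / (1 − 0.21) = $91,139.24.
DFL = EBIT ÷ [EBIT − I − D_p/(1−t)] = $548,000 ÷ [$548,000 − $116,888.00 − $91,139.24] = $548,000 ÷ $339,972.76 = 1.6119.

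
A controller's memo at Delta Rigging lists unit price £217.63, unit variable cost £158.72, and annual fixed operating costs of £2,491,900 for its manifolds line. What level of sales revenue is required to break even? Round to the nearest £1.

£9,205,775

Contribution margin per unit = £217.63 − £158.72 = £58.91, a CM ratio of £58.91 ÷ £217.63 = 0.2707.
Break-even sales = FC ÷ CM ratio = £2,491,900 × £217.63 / £58.91 = £9,205,775.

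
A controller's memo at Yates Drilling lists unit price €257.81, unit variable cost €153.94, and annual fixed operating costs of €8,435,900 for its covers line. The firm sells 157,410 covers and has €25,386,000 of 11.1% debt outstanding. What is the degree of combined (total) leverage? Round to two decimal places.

3.21

At 157,410 units, contribution = 157,410 × €103.87 = €16,350,176.70.
Subtracting fixed costs: EBIT = €16,350,176.70 − €8,435,900 = €7,914,276.70. Interest = €2,817,846.00, so EBIT − I = €5,096,430.70.
Degree of total leverage = total CM / (EBIT − interest) = €16,350,176.70 / €5,096,430.70 = 3.2082.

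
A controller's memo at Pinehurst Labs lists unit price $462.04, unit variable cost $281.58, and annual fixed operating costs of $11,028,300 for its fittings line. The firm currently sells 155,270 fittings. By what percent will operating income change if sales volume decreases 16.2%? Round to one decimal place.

-26.7%

Total contribution margin = 155,270 × $180.46 = $28,020,024.20.
Subtracting fixed costs: EBIT = $28,020,024.20 − $11,028,300 = $16,991,724.20.
DOL = contribution ÷ EBIT = $28,020,024.20 ÷ $16,991,724.20 = 1.6490.
%ΔEBIT = DOL × %ΔSales = 1.6490 × -16.2% = -26.7%.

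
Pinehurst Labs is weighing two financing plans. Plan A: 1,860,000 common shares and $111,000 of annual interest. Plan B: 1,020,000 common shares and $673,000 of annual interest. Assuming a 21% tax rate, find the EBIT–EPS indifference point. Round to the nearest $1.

At indifference, (EBIT − 111,000)(1 − t)/1,860,000 = (EBIT − 673,000)(1 − t)/1,020,000.
Cancelling (1 − t) and cross-multiplying: 1,020,000·(EBIT − 111,000) = 1,860,000·(EBIT − 673,000).
Solving, EBIT = (673,000·1,860,000 − 111,000·1,020,000) / (1,860,000 − 1,020,000) = 1,138,560,000,000 / 840,000 = 1,355,428.57.

$1,355,429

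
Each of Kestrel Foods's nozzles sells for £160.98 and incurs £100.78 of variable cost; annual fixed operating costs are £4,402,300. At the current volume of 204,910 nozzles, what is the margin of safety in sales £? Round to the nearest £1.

£21,214,281

Each unit contributes £160.98 − £100.78 = £60.20. Break-even units = £4,402,300 ÷ £60.20 = 73,127.91; break-even revenue = 73,127.91 × £160.98 = £11,772,130.47.
Actual sales revenue = 204,910 × £160.98 = £32,986,411.80.
Margin of safety = £32,986,411.80 − £11,772,130.47 = £21,214,281.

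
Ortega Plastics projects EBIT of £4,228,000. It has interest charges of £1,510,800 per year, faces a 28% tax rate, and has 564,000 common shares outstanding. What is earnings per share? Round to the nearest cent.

£3.47

Interest = £1,510,800.00, so EBT = £4,228,000 − £1,510,800.00 = £2,717,200.00.
Net income = £2,717,200.00 × (1 − 0.28) = £1,956,384.00.
Per share: £1,956,384.00 / 564,000 shares = £3.47.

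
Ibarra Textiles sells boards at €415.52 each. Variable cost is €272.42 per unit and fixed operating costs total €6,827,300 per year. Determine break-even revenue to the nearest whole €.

Contribution margin per unit = €415.52 − €272.42 = €143.10, a CM ratio of €143.10 ÷ €415.52 = 0.3444.
Break-even revenue = fixed costs × price ÷ CM = €6,827,300 × €415.52 ÷ €143.10 = €19,824,456.

€19,824,456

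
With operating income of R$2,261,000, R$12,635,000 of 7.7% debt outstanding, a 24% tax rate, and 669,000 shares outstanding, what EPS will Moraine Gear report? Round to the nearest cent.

R$1.46

Pre-tax income = R$2,261,000 − R$972,895.00 = R$1,288,105.00.
Net income = R$1,288,105.00 × (1 − 0.24) = R$978,959.80.
Per share: R$978,959.80 / 669,000 shares = R$1.46.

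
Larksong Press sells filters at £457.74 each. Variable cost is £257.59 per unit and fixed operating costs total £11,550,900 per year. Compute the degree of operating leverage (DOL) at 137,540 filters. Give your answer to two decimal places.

1.72

Contribution at this volume is 137,540 × £200.15 = £27,528,631.00.
Operating income = contribution − fixed costs = £27,528,631.00 − £11,550,900 = £15,977,731.00.
DOL = contribution ÷ EBIT = £27,528,631.00 ÷ £15,977,731.00 = 1.7229.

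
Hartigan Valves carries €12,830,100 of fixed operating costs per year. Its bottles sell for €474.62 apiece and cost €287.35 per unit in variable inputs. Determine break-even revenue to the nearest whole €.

€32,516,805

Contribution margin per unit = €474.62 − €287.35 = €187.27, a CM ratio of €187.27 ÷ €474.62 = 0.3946.
Break-even revenue = fixed costs × price ÷ CM = €12,830,100 × €474.62 ÷ €187.27 = €32,516,805.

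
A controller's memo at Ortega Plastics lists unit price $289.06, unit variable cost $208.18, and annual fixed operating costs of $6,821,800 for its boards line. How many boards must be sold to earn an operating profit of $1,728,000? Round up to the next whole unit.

Contribution margin per unit = $289.06 − $208.18 = $80.88.
Required volume = (fixed costs + target profit) ÷ CM = ($6,821,800 + $1,728,000) ÷ $80.88 = 105,709.69, so 105,710 boards.

105,710 boards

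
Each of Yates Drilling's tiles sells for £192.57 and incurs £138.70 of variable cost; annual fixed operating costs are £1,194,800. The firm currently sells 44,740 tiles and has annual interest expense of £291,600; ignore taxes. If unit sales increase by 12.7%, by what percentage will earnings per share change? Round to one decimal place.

+33.1%

Contribution at this volume is 44,740 × £53.87 = £2,410,143.80.
Subtracting fixed costs: EBIT = £2,410,143.80 − £1,194,800 = £1,215,343.80.
Interest = £291,600.00, so EBIT − I = £923,743.80.
Degree of combined leverage = contribution ÷ (EBIT − I) = £2,410,143.80 ÷ £923,743.80 = 2.6091.
EPS therefore changes by 2.6091 × (+12.7%) = +33.1%.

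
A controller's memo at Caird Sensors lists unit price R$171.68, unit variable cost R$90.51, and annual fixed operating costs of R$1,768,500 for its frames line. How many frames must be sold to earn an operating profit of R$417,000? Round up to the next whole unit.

Contribution margin per unit = R$171.68 − R$90.51 = R$81.17.
Units = (FC + target) / CM = (R$1,768,500 + R$417,000) / R$81.17 = 26,924.97, so 26,925 frames.

26,925 frames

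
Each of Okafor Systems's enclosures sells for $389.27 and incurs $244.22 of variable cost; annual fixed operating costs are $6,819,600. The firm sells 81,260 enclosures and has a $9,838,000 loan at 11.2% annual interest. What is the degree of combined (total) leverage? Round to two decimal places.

Total contribution margin = 81,260 × $145.05 = $11,786,763.00.
Operating income = contribution − fixed costs = $11,786,763.00 − $6,819,600 = $4,967,163.00. Interest = $1,101,856.00, so EBIT − I = $3,865,307.00.
DCL = contribution ÷ (EBIT − I) = $11,786,763.00 ÷ $3,865,307.00 = 3.0494.

3.05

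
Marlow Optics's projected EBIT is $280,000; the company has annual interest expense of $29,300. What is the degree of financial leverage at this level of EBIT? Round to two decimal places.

1.12

Interest = $29,300.00.
Degree of financial leverage = EBIT / (EBIT − interest) = $280,000 / $250,700.00 = 1.1169.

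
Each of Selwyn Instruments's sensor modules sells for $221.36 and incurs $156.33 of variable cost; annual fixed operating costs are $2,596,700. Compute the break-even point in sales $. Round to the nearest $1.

Contribution margin per unit = $221.36 − $156.33 = $65.03, a CM ratio of $65.03 ÷ $221.36 = 0.2938.
Break-even sales = FC ÷ CM ratio = $2,596,700 × $221.36 / $65.03 = $8,839,082.

$8,839,082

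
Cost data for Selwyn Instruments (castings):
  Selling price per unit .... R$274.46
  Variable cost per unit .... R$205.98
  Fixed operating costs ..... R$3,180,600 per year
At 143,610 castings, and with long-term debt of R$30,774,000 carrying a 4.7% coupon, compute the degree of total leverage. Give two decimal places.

1.89

At 143,610 units, contribution = 143,610 × R$68.48 = R$9,834,412.80.
Subtracting fixed costs: EBIT = R$9,834,412.80 − R$3,180,600 = R$6,653,812.80. Interest = R$1,446,378.00.
DOL = R$9,834,412.80 ÷ R$6,653,812.80 = 1.4780; DFL = R$6,653,812.80 ÷ R$5,207,434.80 = 1.2778.
DCL = DOL × DFL = 1.4780 × 1.2778 = 1.8886.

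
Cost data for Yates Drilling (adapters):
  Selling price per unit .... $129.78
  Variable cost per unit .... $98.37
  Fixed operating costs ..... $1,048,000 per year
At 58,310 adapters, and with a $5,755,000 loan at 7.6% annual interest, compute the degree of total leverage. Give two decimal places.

At 58,310 units, contribution = 58,310 × $31.41 = $1,831,517.10.
EBIT = $1,831,517.10 − $1,048,000 = $783,517.10. Interest = $437,380.00, so EBIT − I = $346,137.10.
DCL = contribution ÷ (EBIT − I) = $1,831,517.10 ÷ $346,137.10 = 5.2913.

5.29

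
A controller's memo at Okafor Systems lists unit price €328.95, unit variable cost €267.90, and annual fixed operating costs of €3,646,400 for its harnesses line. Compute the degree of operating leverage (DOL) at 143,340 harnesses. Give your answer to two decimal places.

At 143,340 units, contribution = 143,340 × €61.05 = €8,750,907.00.
EBIT = €8,750,907.00 − €3,646,400 = €5,104,507.00.
DOL = contribution ÷ EBIT = €8,750,907.00 ÷ €5,104,507.00 = 1.7143.

1.71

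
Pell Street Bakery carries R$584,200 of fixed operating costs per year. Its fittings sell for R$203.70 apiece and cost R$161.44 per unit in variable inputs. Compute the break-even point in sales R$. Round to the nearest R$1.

R$2,815,938

CM per unit = R$203.70 − R$161.44 = R$42.26; CM ratio = R$42.26 / R$203.70 = 0.2075.
Break-even sales = FC ÷ CM ratio = R$584,200 × R$203.70 / R$42.26 = R$2,815,938.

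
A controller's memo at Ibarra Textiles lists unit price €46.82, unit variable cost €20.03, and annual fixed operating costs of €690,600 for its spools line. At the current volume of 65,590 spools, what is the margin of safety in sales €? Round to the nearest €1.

€1,863,985

Unit CM = price − variable cost = €46.82 − €20.03 = €26.79. Break-even units = €690,600 ÷ €26.79 = 25,778.28; break-even revenue = 25,778.28 × €46.82 = €1,206,938.86.
Actual sales revenue = 65,590 × €46.82 = €3,070,923.80.
Margin of safety = €3,070,923.80 − €1,206,938.86 = €1,863,985.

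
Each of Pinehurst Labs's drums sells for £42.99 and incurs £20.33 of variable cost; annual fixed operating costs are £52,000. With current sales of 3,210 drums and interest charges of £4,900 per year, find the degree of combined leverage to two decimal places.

At 3,210 units, contribution = 3,210 × £22.66 = £72,738.60.
Subtracting fixed costs: EBIT = £72,738.60 − £52,000 = £20,738.60. Interest = £4,900.00, so EBIT − I = £15,838.60.
Degree of total leverage = total CM / (EBIT − interest) = £72,738.60 / £15,838.60 = 4.5925.

4.59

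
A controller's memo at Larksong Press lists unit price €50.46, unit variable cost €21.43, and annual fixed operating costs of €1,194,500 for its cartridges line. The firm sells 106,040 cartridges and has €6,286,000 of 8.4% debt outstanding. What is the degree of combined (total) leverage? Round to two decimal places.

Total contribution margin = 106,040 × €29.03 = €3,078,341.20.
Operating income = contribution − fixed costs = €3,078,341.20 − €1,194,500 = €1,883,841.20. Interest = €528,024.00.
DOL = €3,078,341.20 ÷ €1,883,841.20 = 1.6341; DFL = €1,883,841.20 ÷ €1,355,817.20 = 1.3895.
DCL = DOL × DFL = 1.6341 × 1.3895 = 2.2706.

2.27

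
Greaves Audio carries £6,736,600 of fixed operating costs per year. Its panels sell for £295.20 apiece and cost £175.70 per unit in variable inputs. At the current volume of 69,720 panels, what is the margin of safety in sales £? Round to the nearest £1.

Contribution margin per unit = £295.20 − £175.70 = £119.50. Break-even units = £6,736,600 ÷ £119.50 = 56,373.22; break-even revenue = 56,373.22 × £295.20 = £16,641,375.06.
Actual sales revenue = 69,720 × £295.20 = £20,581,344.00.
Margin of safety = £20,581,344.00 − £16,641,375.06 = £3,939,969.

£3,939,969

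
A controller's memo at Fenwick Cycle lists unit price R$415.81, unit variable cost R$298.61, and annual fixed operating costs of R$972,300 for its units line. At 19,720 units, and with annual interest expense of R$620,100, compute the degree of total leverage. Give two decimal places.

3.22

At 19,720 units, contribution = 19,720 × R$117.20 = R$2,311,184.00.
Subtracting fixed costs: EBIT = R$2,311,184.00 − R$972,300 = R$1,338,884.00. Interest = R$620,100.00.
DOL = R$2,311,184.00 ÷ R$1,338,884.00 = 1.7262; DFL = R$1,338,884.00 ÷ R$718,784.00 = 1.8627.
DCL = DOL × DFL = 1.7262 × 1.8627 = 3.2154.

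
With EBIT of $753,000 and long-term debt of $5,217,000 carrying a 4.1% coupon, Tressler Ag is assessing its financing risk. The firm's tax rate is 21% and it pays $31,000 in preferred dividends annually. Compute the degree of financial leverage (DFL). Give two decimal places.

Annual interest charges come to $213,897.00.
Preferred dividends grossed up pre-tax: $31,000 / (1 − 0.21) = $39,240.51.
DFL = EBIT ÷ [EBIT − I − D_p/(1−t)] = $753,000 ÷ [$753,000 − $213,897.00 − $39,240.51] = $753,000 ÷ $499,862.49 = 1.5064.

1.51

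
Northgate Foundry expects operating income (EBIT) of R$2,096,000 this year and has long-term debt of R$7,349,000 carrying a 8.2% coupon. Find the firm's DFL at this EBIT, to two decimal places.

1.40

Interest = R$602,618.00.
Degree of financial leverage = EBIT / (EBIT − interest) = R$2,096,000 / R$1,493,382.00 = 1.4035.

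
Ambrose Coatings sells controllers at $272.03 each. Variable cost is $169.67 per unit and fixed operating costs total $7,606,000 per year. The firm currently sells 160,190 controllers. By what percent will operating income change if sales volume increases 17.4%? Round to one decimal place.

+32.5%

At 160,190 units, contribution = 160,190 × $102.36 = $16,397,048.40.
EBIT = $16,397,048.40 − $7,606,000 = $8,791,048.40.
So DOL = total CM / EBIT = $16,397,048.40 / $8,791,048.40 = 1.8652.
So EBIT moves 1.8652 × (+17.4%) = +32.5%.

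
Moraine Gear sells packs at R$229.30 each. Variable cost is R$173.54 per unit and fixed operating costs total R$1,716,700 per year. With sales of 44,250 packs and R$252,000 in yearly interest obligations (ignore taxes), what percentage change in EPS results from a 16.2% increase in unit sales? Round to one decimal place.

+80.2%

At 44,250 units, contribution = 44,250 × R$55.76 = R$2,467,380.00.
Operating income = contribution − fixed costs = R$2,467,380.00 − R$1,716,700 = R$750,680.00.
After interest of R$252,000.00, pre-tax earnings = R$498,680.00.
DCL = total CM / (EBIT − I) = R$2,467,380.00 / R$498,680.00 = 4.9478.
EPS therefore changes by 4.9478 × (+16.2%) = +80.2%.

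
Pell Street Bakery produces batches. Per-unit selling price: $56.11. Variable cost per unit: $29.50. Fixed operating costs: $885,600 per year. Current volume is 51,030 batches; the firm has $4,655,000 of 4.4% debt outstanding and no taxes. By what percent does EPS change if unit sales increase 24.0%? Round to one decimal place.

Contribution at this volume is 51,030 × $26.61 = $1,357,908.30.
EBIT = $1,357,908.30 − $885,600 = $472,308.30.
Interest = $204,820.00, so EBIT − I = $267,488.30.
Degree of combined leverage = contribution ÷ (EBIT − I) = $1,357,908.30 ÷ $267,488.30 = 5.0765.
%ΔEPS = DCL × %ΔSales = 5.0765 × +24.0% = +121.8%.

+121.8%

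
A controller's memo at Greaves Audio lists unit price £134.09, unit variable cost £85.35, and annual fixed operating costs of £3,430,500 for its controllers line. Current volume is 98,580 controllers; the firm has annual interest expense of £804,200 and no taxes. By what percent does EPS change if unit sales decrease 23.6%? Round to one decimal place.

-198.9%

Total contribution margin = 98,580 × £48.74 = £4,804,789.20.
Operating income = contribution − fixed costs = £4,804,789.20 − £3,430,500 = £1,374,289.20.
After interest of £804,200.00, pre-tax earnings = £570,089.20.
DCL = total CM / (EBIT − I) = £4,804,789.20 / £570,089.20 = 8.4281.
%ΔEPS = DCL × %ΔSales = 8.4281 × -23.6% = -198.9%.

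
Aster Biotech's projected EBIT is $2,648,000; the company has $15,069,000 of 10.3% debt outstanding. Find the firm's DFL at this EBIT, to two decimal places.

Annual interest charges come to $1,552,107.00.
Degree of financial leverage = EBIT / (EBIT − interest) = $2,648,000 / $1,095,893.00 = 2.4163.

2.42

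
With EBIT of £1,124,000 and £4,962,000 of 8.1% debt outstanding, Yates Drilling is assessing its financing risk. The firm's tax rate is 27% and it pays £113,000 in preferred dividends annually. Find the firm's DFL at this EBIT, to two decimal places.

Annual interest charges come to £401,922.00.
Pre-tax preferred-dividend burden = £113,000 ÷ (1 − 0.27) = £154,794.52.
DFL = EBIT ÷ [EBIT − I − D_p/(1−t)] = £1,124,000 ÷ [£1,124,000 − £401,922.00 − £154,794.52] = £1,124,000 ÷ £567,283.48 = 1.9814.

1.98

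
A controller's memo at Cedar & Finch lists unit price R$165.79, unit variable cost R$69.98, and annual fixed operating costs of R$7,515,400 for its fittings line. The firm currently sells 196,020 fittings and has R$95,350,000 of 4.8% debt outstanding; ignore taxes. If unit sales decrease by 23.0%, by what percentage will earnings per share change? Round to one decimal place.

Total contribution margin = 196,020 × R$95.81 = R$18,780,676.20.
Subtracting fixed costs: EBIT = R$18,780,676.20 − R$7,515,400 = R$11,265,276.20.
Interest = R$4,576,800.00, so EBIT − I = R$6,688,476.20.
Degree of combined leverage = contribution ÷ (EBIT − I) = R$18,780,676.20 ÷ R$6,688,476.20 = 2.8079.
%ΔEPS = DCL × %ΔSales = 2.8079 × -23.0% = -64.6%.

-64.6%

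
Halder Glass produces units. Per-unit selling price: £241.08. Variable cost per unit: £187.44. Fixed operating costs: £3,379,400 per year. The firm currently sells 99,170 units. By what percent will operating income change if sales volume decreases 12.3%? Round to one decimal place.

Contribution at this volume is 99,170 × £53.64 = £5,319,478.80.
Operating income = contribution − fixed costs = £5,319,478.80 − £3,379,400 = £1,940,078.80.
Degree of operating leverage = £5,319,478.80 / £1,940,078.80 = 2.7419.
Operating income changes by 2.7419 × -12.3% = -33.7%.

-33.7%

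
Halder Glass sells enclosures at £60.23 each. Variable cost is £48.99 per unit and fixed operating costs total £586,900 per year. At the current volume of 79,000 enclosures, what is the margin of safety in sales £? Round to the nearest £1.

Unit CM = price − variable cost = £60.23 − £48.99 = £11.24. Break-even units = £586,900 ÷ £11.24 = 52,215.30; break-even revenue = 52,215.30 × £60.23 = £3,144,927.67.
Actual sales revenue = 79,000 × £60.23 = £4,758,170.00.
Margin of safety = £4,758,170.00 − £3,144,927.67 = £1,613,242.

£1,613,242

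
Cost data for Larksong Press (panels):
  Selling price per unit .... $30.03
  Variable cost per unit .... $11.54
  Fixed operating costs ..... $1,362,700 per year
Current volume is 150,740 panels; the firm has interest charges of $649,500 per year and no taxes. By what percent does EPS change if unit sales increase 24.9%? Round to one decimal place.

Contribution at this volume is 150,740 × $18.49 = $2,787,182.60.
Subtracting fixed costs: EBIT = $2,787,182.60 − $1,362,700 = $1,424,482.60.
Interest = $649,500.00, so EBIT − I = $774,982.60.
DCL = total CM / (EBIT − I) = $2,787,182.60 / $774,982.60 = 3.5964.
EPS therefore changes by 3.5964 × (+24.9%) = +89.6%.

+89.6%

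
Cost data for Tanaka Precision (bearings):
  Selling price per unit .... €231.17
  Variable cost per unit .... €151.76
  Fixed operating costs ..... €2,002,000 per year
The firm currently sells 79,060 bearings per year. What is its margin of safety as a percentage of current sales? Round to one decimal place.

Each unit contributes €231.17 − €151.76 = €79.41. Break-even units = €2,002,000 ÷ €79.41 = 25,210.93; break-even revenue = 25,210.93 × €231.17 = €5,828,010.83.
Current sales = 79,060 × €231.17 = €18,276,300.20.
Margin of safety = (€18,276,300.20 − €5,828,010.83) ÷ €18,276,300.20 = 68.1%.

68.1%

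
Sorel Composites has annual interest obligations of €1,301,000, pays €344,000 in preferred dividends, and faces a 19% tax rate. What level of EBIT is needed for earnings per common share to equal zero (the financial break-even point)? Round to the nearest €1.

Preferred dividends are paid after tax, so their pre-tax equivalent is €344,000 ÷ (1 − 0.19) = €424,691.36.
EPS = 0 when EBIT covers interest plus the pre-tax preferred burden: €1,301,000 + €424,691.36 = €1,725,691.36.

€1,725,691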